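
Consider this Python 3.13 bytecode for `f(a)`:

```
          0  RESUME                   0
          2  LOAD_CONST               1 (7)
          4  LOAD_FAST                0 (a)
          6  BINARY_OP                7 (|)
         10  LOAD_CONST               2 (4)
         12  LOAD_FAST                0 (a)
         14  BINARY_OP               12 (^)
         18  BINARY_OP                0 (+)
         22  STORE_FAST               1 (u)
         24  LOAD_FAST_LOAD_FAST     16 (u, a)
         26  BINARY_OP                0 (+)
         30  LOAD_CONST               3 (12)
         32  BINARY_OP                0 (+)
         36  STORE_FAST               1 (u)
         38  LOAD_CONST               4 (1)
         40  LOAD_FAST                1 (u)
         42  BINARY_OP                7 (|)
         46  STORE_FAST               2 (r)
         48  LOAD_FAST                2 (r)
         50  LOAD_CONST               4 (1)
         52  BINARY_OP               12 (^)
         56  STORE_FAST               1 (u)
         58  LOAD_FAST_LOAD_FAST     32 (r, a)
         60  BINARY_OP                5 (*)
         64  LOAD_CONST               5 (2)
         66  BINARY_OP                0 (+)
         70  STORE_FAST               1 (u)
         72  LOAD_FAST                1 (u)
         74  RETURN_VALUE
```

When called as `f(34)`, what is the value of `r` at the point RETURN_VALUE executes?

LOAD_CONST → push 7. Stack: [7]
LOAD_FAST a → push 34. Stack: [7, 34]
BINARY_OP | → 7 | 34 = 39. Stack: [39]
LOAD_CONST → push 4. Stack: [39, 4]
LOAD_FAST a → push 34. Stack: [39, 4, 34]
BINARY_OP ^ → 4 ^ 34 = 38. Stack: [39, 38]
BINARY_OP + → 39 + 38 = 77. Stack: [77]
STORE_FAST u → u=77. Stack: []
LOAD_FAST_LOAD_FAST u,a → push 77,34. Stack: [77, 34]
BINARY_OP + → 77 + 34 = 111. Stack: [111]
LOAD_CONST → push 12. Stack: [111, 12]
BINARY_OP + → 111 + 12 = 123. Stack: [123]
STORE_FAST u → u=123. Stack: []
LOAD_CONST → push 1. Stack: [1]
LOAD_FAST u → push 123. Stack: [1, 123]
BINARY_OP | → 1 | 123 = 123. Stack: [123]
STORE_FAST r → r=123. Stack: []
LOAD_FAST r → push 123. Stack: [123]
LOAD_CONST → push 1. Stack: [123, 1]
BINARY_OP ^ → 123 ^ 1 = 122. Stack: [122]
STORE_FAST u → u=122. Stack: []
LOAD_FAST_LOAD_FAST r,a → push 123,34. Stack: [123, 34]
BINARY_OP * → 123 * 34 = 4182. Stack: [4182]
LOAD_CONST → push 2. Stack: [4182, 2]
BINARY_OP + → 4182 + 2 = 4184. Stack: [4184]
STORE_FAST u → u=4184. Stack: []
LOAD_FAST u → push 4184. Stack: [4184]
RETURN_VALUE → return 4184.

123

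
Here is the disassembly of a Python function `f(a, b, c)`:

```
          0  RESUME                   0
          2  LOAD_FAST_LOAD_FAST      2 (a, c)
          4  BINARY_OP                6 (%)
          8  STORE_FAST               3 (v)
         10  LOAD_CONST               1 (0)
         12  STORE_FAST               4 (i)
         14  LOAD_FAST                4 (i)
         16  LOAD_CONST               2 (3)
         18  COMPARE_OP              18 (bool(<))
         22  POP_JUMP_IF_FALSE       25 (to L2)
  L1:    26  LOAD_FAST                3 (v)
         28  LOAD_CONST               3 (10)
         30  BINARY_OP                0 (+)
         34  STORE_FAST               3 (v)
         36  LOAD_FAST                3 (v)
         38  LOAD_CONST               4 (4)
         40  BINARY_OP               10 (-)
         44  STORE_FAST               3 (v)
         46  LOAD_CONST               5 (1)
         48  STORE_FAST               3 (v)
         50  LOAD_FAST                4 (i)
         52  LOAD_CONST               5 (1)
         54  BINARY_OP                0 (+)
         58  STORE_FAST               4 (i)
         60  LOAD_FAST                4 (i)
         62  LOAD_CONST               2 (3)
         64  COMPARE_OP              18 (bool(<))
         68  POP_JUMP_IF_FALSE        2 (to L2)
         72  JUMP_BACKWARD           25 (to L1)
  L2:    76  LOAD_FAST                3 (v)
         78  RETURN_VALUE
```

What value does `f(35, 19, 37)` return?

LOAD_FAST_LOAD_FAST a,c → push 35,37. Stack: [35, 37]
BINARY_OP % → 35 % 37 = 35. Stack: [35]
STORE_FAST v → v=35. Stack: []
LOAD_CONST → push 0. Stack: [0]
STORE_FAST i → i=0. Stack: []
LOAD_FAST i → push 0. Stack: [0]
LOAD_CONST → push 3. Stack: [0, 3]
COMPARE_OP bool(<) → 0 vs 3 = True. Stack: [True]
POP_JUMP_IF_FALSE → pop True; no jump. Stack: []
LOAD_FAST v → push 35. Stack: [35]
LOAD_CONST → push 10. Stack: [35, 10]
BINARY_OP + → 35 + 10 = 45. Stack: [45]
STORE_FAST v → v=45. Stack: []
LOAD_FAST v → push 45. Stack: [45]
LOAD_CONST → push 4. Stack: [45, 4]
BINARY_OP - → 45 - 4 = 41. Stack: [41]
STORE_FAST v → v=41. Stack: []
LOAD_CONST → push 1. Stack: [1]
STORE_FAST v → v=1. Stack: []
LOAD_FAST i → push 0. Stack: [0]
LOAD_CONST → push 1. Stack: [0, 1]
BINARY_OP + → 0 + 1 = 1. Stack: [1]
STORE_FAST i → i=1. Stack: []
LOAD_FAST i → push 1. Stack: [1]
LOAD_CONST → push 3. Stack: [1, 3]
COMPARE_OP bool(<) → 1 vs 3 = True. Stack: [True]
POP_JUMP_IF_FALSE → pop True; no jump. Stack: []
LOAD_FAST v → push 1. Stack: [1]
LOAD_CONST → push 10. Stack: [1, 10]
BINARY_OP + → 1 + 10 = 11. Stack: [11]
STORE_FAST v → v=11. Stack: []
LOAD_FAST v → push 11. Stack: [11]
LOAD_CONST → push 4. Stack: [11, 4]
BINARY_OP - → 11 - 4 = 7. Stack: [7]
STORE_FAST v → v=7. Stack: []
LOAD_CONST → push 1. Stack: [1]
STORE_FAST v → v=1. Stack: []
LOAD_FAST i → push 1. Stack: [1]
LOAD_CONST → push 1. Stack: [1, 1]
BINARY_OP + → 1 + 1 = 2. Stack: [2]
STORE_FAST i → i=2. Stack: []
LOAD_FAST i → push 2. Stack: [2]
LOAD_CONST → push 3. Stack: [2, 3]
COMPARE_OP bool(<) → 2 vs 3 = True. Stack: [True]
POP_JUMP_IF_FALSE → pop True; no jump. Stack: []
LOAD_FAST v → push 1. Stack: [1]
LOAD_CONST → push 10. Stack: [1, 10]
BINARY_OP + → 1 + 10 = 11. Stack: [11]
STORE_FAST v → v=11. Stack: []
LOAD_FAST v → push 11. Stack: [11]
LOAD_CONST → push 4. Stack: [11, 4]
BINARY_OP - → 11 - 4 = 7. Stack: [7]
STORE_FAST v → v=7. Stack: []
LOAD_CONST → push 1. Stack: [1]
STORE_FAST v → v=1. Stack: []
LOAD_FAST i → push 2. Stack: [2]
LOAD_CONST → push 1. Stack: [2, 1]
BINARY_OP + → 2 + 1 = 3. Stack: [3]
STORE_FAST i → i=3. Stack: []
LOAD_FAST i → push 3. Stack: [3]
LOAD_CONST → push 3. Stack: [3, 3]
COMPARE_OP bool(<) → 3 vs 3 = False. Stack: [False]
POP_JUMP_IF_FALSE → pop False; jump. Stack: []
LOAD_FAST v → push 1. Stack: [1]
RETURN_VALUE → return 1.

1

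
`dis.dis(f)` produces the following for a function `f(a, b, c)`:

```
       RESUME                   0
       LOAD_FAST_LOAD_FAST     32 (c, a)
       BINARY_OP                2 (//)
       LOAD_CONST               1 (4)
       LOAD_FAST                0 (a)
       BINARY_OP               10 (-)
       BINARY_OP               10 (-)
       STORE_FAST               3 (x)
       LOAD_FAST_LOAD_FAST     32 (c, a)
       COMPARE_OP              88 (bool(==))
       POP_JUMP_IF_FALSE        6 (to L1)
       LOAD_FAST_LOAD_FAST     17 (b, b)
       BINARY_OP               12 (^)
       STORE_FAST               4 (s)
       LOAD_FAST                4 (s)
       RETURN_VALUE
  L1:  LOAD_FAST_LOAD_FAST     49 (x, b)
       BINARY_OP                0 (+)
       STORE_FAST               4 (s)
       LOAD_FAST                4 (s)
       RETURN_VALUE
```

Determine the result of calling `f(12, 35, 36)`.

46

LOAD_FAST_LOAD_FAST c,a → push 36,12. Stack: [36, 12]
BINARY_OP // → 36 // 12 = 3. Stack: [3]
LOAD_CONST → push 4. Stack: [3, 4]
LOAD_FAST a → push 12. Stack: [3, 4, 12]
BINARY_OP - → 4 - 12 = -8. Stack: [3, -8]
BINARY_OP - → 3 - -8 = 11. Stack: [11]
STORE_FAST x → x=11. Stack: []
LOAD_FAST_LOAD_FAST c,a → push 36,12. Stack: [36, 12]
COMPARE_OP bool(==) → 36 vs 12 = False. Stack: [False]
POP_JUMP_IF_FALSE → pop False; jump. Stack: []
LOAD_FAST_LOAD_FAST x,b → push 11,35. Stack: [11, 35]
BINARY_OP + → 11 + 35 = 46. Stack: [46]
STORE_FAST s → s=46. Stack: []
LOAD_FAST s → push 46. Stack: [46]
RETURN_VALUE → return 46.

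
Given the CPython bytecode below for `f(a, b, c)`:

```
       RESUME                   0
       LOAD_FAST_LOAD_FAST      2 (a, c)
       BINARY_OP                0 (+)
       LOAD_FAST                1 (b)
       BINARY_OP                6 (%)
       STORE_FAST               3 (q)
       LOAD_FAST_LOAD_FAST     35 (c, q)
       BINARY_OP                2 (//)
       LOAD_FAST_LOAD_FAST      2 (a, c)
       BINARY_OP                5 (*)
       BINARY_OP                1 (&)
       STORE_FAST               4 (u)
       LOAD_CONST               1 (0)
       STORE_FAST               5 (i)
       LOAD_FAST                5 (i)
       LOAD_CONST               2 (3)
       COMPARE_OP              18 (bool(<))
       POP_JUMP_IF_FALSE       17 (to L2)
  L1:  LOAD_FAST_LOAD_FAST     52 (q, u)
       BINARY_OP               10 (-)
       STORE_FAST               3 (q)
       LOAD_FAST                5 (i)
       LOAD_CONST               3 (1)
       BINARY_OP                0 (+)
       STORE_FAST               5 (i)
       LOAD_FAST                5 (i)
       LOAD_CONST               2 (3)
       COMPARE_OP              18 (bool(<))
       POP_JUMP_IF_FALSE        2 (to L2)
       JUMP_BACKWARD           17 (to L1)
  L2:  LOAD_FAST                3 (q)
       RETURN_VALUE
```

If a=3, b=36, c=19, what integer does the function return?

22

LOAD_FAST_LOAD_FAST a,c → push 3,19. Stack: [3, 19]
BINARY_OP + → 3 + 19 = 22. Stack: [22]
LOAD_FAST b → push 36. Stack: [22, 36]
BINARY_OP % → 22 % 36 = 22. Stack: [22]
STORE_FAST q → q=22. Stack: []
LOAD_FAST_LOAD_FAST c,q → push 19,22. Stack: [19, 22]
BINARY_OP // → 19 // 22 = 0. Stack: [0]
LOAD_FAST_LOAD_FAST a,c → push 3,19. Stack: [0, 3, 19]
BINARY_OP * → 3 * 19 = 57. Stack: [0, 57]
BINARY_OP & → 0 & 57 = 0. Stack: [0]
STORE_FAST u → u=0. Stack: []
LOAD_CONST → push 0. Stack: [0]
STORE_FAST i → i=0. Stack: []
LOAD_FAST i → push 0. Stack: [0]
LOAD_CONST → push 3. Stack: [0, 3]
COMPARE_OP bool(<) → 0 vs 3 = True. Stack: [True]
POP_JUMP_IF_FALSE → pop True; no jump. Stack: []
LOAD_FAST_LOAD_FAST q,u → push 22,0. Stack: [22, 0]
BINARY_OP - → 22 - 0 = 22. Stack: [22]
STORE_FAST q → q=22. Stack: []
LOAD_FAST i → push 0. Stack: [0]
LOAD_CONST → push 1. Stack: [0, 1]
BINARY_OP + → 0 + 1 = 1. Stack: [1]
STORE_FAST i → i=1. Stack: []
LOAD_FAST i → push 1. Stack: [1]
LOAD_CONST → push 3. Stack: [1, 3]
COMPARE_OP bool(<) → 1 vs 3 = True. Stack: [True]
POP_JUMP_IF_FALSE → pop True; no jump. Stack: []
LOAD_FAST_LOAD_FAST q,u → push 22,0. Stack: [22, 0]
BINARY_OP - → 22 - 0 = 22. Stack: [22]
STORE_FAST q → q=22. Stack: []
LOAD_FAST i → push 1. Stack: [1]
LOAD_CONST → push 1. Stack: [1, 1]
BINARY_OP + → 1 + 1 = 2. Stack: [2]
STORE_FAST i → i=2. Stack: []
LOAD_FAST i → push 2. Stack: [2]
LOAD_CONST → push 3. Stack: [2, 3]
COMPARE_OP bool(<) → 2 vs 3 = True. Stack: [True]
POP_JUMP_IF_FALSE → pop True; no jump. Stack: []
LOAD_FAST_LOAD_FAST q,u → push 22,0. Stack: [22, 0]
BINARY_OP - → 22 - 0 = 22. Stack: [22]
STORE_FAST q → q=22. Stack: []
LOAD_FAST i → push 2. Stack: [2]
LOAD_CONST → push 1. Stack: [2, 1]
BINARY_OP + → 2 + 1 = 3. Stack: [3]
STORE_FAST i → i=3. Stack: []
LOAD_FAST i → push 3. Stack: [3]
LOAD_CONST → push 3. Stack: [3, 3]
COMPARE_OP bool(<) → 3 vs 3 = False. Stack: [False]
POP_JUMP_IF_FALSE → pop False; jump. Stack: []
LOAD_FAST q → push 22. Stack: [22]
RETURN_VALUE → return 22.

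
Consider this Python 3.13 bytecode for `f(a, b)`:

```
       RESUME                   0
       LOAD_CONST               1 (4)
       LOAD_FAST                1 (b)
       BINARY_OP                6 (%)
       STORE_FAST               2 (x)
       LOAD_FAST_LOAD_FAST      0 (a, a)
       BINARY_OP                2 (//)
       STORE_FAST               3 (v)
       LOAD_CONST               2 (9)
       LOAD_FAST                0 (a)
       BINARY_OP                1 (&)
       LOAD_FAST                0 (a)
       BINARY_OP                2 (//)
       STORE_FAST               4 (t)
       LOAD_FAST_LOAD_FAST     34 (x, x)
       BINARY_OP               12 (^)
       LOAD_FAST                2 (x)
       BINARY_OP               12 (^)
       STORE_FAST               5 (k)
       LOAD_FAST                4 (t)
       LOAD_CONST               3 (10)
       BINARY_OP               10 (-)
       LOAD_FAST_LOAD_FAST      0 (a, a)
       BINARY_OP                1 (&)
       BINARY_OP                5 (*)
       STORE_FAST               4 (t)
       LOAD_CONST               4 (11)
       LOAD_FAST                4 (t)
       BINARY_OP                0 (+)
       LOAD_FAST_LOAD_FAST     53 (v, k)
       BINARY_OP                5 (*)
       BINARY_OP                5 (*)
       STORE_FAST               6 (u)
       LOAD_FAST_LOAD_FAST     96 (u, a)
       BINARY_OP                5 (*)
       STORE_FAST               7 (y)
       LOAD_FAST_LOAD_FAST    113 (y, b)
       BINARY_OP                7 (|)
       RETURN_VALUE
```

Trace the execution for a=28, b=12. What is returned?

LOAD_CONST → push 4. Stack: [4]
LOAD_FAST b → push 12. Stack: [4, 12]
BINARY_OP % → 4 % 12 = 4. Stack: [4]
STORE_FAST x → x=4. Stack: []
LOAD_FAST_LOAD_FAST a,a → push 28,28. Stack: [28, 28]
BINARY_OP // → 28 // 28 = 1. Stack: [1]
STORE_FAST v → v=1. Stack: []
LOAD_CONST → push 9. Stack: [9]
LOAD_FAST a → push 28. Stack: [9, 28]
BINARY_OP & → 9 & 28 = 8. Stack: [8]
LOAD_FAST a → push 28. Stack: [8, 28]
BINARY_OP // → 8 // 28 = 0. Stack: [0]
STORE_FAST t → t=0. Stack: []
LOAD_FAST_LOAD_FAST x,x → push 4,4. Stack: [4, 4]
BINARY_OP ^ → 4 ^ 4 = 0. Stack: [0]
LOAD_FAST x → push 4. Stack: [0, 4]
BINARY_OP ^ → 0 ^ 4 = 4. Stack: [4]
STORE_FAST k → k=4. Stack: []
LOAD_FAST t → push 0. Stack: [0]
LOAD_CONST → push 10. Stack: [0, 10]
BINARY_OP - → 0 - 10 = -10. Stack: [-10]
LOAD_FAST_LOAD_FAST a,a → push 28,28. Stack: [-10, 28, 28]
BINARY_OP & → 28 & 28 = 28. Stack: [-10, 28]
BINARY_OP * → -10 * 28 = -280. Stack: [-280]
STORE_FAST t → t=-280. Stack: []
LOAD_CONST → push 11. Stack: [11]
LOAD_FAST t → push -280. Stack: [11, -280]
BINARY_OP + → 11 + -280 = -269. Stack: [-269]
LOAD_FAST_LOAD_FAST v,k → push 1,4. Stack: [-269, 1, 4]
BINARY_OP * → 1 * 4 = 4. Stack: [-269, 4]
BINARY_OP * → -269 * 4 = -1076. Stack: [-1076]
STORE_FAST u → u=-1076. Stack: []
LOAD_FAST_LOAD_FAST u,a → push -1076,28. Stack: [-1076, 28]
BINARY_OP * → -1076 * 28 = -30128. Stack: [-30128]
STORE_FAST y → y=-30128. Stack: []
LOAD_FAST_LOAD_FAST y,b → push -30128,12. Stack: [-30128, 12]
BINARY_OP | → -30128 | 12 = -30116. Stack: [-30116]
RETURN_VALUE → return -30116.

-30116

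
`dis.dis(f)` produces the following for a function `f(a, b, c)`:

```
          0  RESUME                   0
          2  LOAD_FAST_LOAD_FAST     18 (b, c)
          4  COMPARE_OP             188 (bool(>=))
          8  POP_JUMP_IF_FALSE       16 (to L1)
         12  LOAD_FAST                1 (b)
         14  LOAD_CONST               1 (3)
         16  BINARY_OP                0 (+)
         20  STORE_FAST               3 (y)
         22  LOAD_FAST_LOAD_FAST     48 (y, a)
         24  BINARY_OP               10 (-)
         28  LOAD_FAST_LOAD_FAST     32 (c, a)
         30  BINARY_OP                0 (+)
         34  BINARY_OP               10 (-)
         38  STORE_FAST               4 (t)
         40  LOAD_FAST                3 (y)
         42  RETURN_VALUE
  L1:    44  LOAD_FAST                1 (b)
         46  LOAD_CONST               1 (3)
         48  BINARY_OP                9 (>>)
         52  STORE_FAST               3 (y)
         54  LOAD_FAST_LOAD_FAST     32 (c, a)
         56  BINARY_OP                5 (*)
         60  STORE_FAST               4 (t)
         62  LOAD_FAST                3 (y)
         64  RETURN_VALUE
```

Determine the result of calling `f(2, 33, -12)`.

36

LOAD_FAST_LOAD_FAST b,c → push 33,-12. Stack: [33, -12]
COMPARE_OP bool(>=) → 33 vs -12 = True. Stack: [True]
POP_JUMP_IF_FALSE → pop True; no jump. Stack: []
LOAD_FAST b → push 33. Stack: [33]
LOAD_CONST → push 3. Stack: [33, 3]
BINARY_OP + → 33 + 3 = 36. Stack: [36]
STORE_FAST y → y=36. Stack: []
LOAD_FAST_LOAD_FAST y,a → push 36,2. Stack: [36, 2]
BINARY_OP - → 36 - 2 = 34. Stack: [34]
LOAD_FAST_LOAD_FAST c,a → push -12,2. Stack: [34, -12, 2]
BINARY_OP + → -12 + 2 = -10. Stack: [34, -10]
BINARY_OP - → 34 - -10 = 44. Stack: [44]
STORE_FAST t → t=44. Stack: []
LOAD_FAST y → push 36. Stack: [36]
RETURN_VALUE → return 36.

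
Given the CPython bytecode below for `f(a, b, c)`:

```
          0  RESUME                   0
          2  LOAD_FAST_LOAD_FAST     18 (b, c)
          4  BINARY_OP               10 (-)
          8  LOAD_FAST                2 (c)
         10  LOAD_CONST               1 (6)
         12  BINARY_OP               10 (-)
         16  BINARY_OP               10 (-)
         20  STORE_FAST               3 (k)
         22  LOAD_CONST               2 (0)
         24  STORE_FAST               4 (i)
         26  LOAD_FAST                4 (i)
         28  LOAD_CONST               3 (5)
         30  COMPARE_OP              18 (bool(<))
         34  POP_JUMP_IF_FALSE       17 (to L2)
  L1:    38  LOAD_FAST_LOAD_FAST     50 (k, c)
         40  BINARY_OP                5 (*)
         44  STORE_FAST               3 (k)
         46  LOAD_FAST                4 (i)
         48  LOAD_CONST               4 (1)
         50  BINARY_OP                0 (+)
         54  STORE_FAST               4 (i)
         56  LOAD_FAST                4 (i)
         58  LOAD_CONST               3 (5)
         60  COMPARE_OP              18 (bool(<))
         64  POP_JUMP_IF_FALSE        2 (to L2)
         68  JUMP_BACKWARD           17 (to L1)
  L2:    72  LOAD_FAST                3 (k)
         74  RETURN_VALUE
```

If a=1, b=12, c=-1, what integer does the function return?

LOAD_FAST_LOAD_FAST b,c → push 12,-1
BINARY_OP - → 12 - -1 = 13
LOAD_FAST c → push -1
LOAD_CONST → push 6
BINARY_OP - → -1 - 6 = -7
BINARY_OP - → 13 - -7 = 20
STORE_FAST k → k=20
LOAD_CONST → push 0
STORE_FAST i → i=0
LOAD_FAST i → push 0
LOAD_CONST → push 5
COMPARE_OP bool(<) → 0 vs 5 = True
POP_JUMP_IF_FALSE → pop True; no jump
LOAD_FAST_LOAD_FAST k,c → push 20,-1
BINARY_OP * → 20 * -1 = -20
STORE_FAST k → k=-20
LOAD_FAST i → push 0
LOAD_CONST → push 1
BINARY_OP + → 0 + 1 = 1
STORE_FAST i → i=1
LOAD_FAST i → push 1
LOAD_CONST → push 5
COMPARE_OP bool(<) → 1 vs 5 = True
POP_JUMP_IF_FALSE → pop True; no jump
LOAD_FAST_LOAD_FAST k,c → push -20,-1
BINARY_OP * → -20 * -1 = 20
STORE_FAST k → k=20
LOAD_FAST i → push 1
LOAD_CONST → push 1
BINARY_OP + → 1 + 1 = 2
STORE_FAST i → i=2
LOAD_FAST i → push 2
LOAD_CONST → push 5
COMPARE_OP bool(<) → 2 vs 5 = True
POP_JUMP_IF_FALSE → pop True; no jump
LOAD_FAST_LOAD_FAST k,c → push 20,-1
BINARY_OP * → 20 * -1 = -20
STORE_FAST k → k=-20
LOAD_FAST i → push 2
LOAD_CONST → push 1
BINARY_OP + → 2 + 1 = 3
STORE_FAST i → i=3
LOAD_FAST i → push 3
LOAD_CONST → push 5
COMPARE_OP bool(<) → 3 vs 5 = True
POP_JUMP_IF_FALSE → pop True; no jump
LOAD_FAST_LOAD_FAST k,c → push -20,-1
BINARY_OP * → -20 * -1 = 20
STORE_FAST k → k=20
LOAD_FAST i → push 3
LOAD_CONST → push 1
BINARY_OP + → 3 + 1 = 4
STORE_FAST i → i=4
LOAD_FAST i → push 4
LOAD_CONST → push 5
COMPARE_OP bool(<) → 4 vs 5 = True
POP_JUMP_IF_FALSE → pop True; no jump
LOAD_FAST_LOAD_FAST k,c → push 20,-1
BINARY_OP * → 20 * -1 = -20
STORE_FAST k → k=-20
LOAD_FAST i → push 4
LOAD_CONST → push 1
BINARY_OP + → 4 + 1 = 5
STORE_FAST i → i=5
LOAD_FAST i → push 5
LOAD_CONST → push 5
COMPARE_OP bool(<) → 5 vs 5 = False
POP_JUMP_IF_FALSE → pop False; jump
LOAD_FAST k → push -20
RETURN_VALUE → return -20.

-20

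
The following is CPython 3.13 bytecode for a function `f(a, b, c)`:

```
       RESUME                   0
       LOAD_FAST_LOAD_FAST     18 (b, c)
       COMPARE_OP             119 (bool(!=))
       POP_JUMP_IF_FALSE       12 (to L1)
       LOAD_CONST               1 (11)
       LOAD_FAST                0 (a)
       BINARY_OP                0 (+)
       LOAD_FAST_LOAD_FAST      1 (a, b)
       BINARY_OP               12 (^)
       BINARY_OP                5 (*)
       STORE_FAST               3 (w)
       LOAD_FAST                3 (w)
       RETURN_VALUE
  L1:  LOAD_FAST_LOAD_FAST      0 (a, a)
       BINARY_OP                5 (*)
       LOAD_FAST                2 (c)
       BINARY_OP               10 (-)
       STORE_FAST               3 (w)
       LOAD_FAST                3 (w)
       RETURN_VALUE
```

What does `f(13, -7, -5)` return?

-288

LOAD_FAST_LOAD_FAST b,c → push -7,-5. Stack: [-7, -5]
COMPARE_OP bool(!=) → -7 vs -5 = True. Stack: [True]
POP_JUMP_IF_FALSE → pop True; no jump. Stack: []
LOAD_CONST → push 11. Stack: [11]
LOAD_FAST a → push 13. Stack: [11, 13]
BINARY_OP + → 11 + 13 = 24. Stack: [24]
LOAD_FAST_LOAD_FAST a,b → push 13,-7. Stack: [24, 13, -7]
BINARY_OP ^ → 13 ^ -7 = -12. Stack: [24, -12]
BINARY_OP * → 24 * -12 = -288. Stack: [-288]
STORE_FAST w → w=-288. Stack: []
LOAD_FAST w → push -288. Stack: [-288]
RETURN_VALUE → return -288.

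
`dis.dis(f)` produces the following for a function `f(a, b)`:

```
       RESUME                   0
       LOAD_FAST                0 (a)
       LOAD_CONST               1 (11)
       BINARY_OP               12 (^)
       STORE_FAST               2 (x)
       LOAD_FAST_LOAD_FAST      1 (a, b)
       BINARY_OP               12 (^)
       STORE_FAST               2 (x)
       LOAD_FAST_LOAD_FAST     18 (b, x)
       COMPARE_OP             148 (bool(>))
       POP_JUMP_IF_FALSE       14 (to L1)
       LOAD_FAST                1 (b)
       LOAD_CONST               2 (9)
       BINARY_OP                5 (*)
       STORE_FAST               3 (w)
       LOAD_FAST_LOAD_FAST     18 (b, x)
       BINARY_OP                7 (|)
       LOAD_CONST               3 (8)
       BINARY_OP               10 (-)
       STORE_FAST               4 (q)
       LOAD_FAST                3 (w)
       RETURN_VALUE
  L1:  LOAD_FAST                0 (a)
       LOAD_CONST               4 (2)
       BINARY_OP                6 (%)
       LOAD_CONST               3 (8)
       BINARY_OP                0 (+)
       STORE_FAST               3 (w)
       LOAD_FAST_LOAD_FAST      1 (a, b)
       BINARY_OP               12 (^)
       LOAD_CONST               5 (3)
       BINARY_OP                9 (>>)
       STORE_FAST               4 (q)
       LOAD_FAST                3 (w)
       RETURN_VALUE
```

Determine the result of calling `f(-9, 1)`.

9

LOAD_FAST a → push -9. Stack: [-9]
LOAD_CONST → push 11. Stack: [-9, 11]
BINARY_OP ^ → -9 ^ 11 = -4. Stack: [-4]
STORE_FAST x → x=-4. Stack: []
LOAD_FAST_LOAD_FAST a,b → push -9,1. Stack: [-9, 1]
BINARY_OP ^ → -9 ^ 1 = -10. Stack: [-10]
STORE_FAST x → x=-10. Stack: []
LOAD_FAST_LOAD_FAST b,x → push 1,-10. Stack: [1, -10]
COMPARE_OP bool(>) → 1 vs -10 = True. Stack: [True]
POP_JUMP_IF_FALSE → pop True; no jump. Stack: []
LOAD_FAST b → push 1. Stack: [1]
LOAD_CONST → push 9. Stack: [1, 9]
BINARY_OP * → 1 * 9 = 9. Stack: [9]
STORE_FAST w → w=9. Stack: []
LOAD_FAST_LOAD_FAST b,x → push 1,-10. Stack: [1, -10]
BINARY_OP | → 1 | -10 = -9. Stack: [-9]
LOAD_CONST → push 8. Stack: [-9, 8]
BINARY_OP - → -9 - 8 = -17. Stack: [-17]
STORE_FAST q → q=-17. Stack: []
LOAD_FAST w → push 9. Stack: [9]
RETURN_VALUE → return 9.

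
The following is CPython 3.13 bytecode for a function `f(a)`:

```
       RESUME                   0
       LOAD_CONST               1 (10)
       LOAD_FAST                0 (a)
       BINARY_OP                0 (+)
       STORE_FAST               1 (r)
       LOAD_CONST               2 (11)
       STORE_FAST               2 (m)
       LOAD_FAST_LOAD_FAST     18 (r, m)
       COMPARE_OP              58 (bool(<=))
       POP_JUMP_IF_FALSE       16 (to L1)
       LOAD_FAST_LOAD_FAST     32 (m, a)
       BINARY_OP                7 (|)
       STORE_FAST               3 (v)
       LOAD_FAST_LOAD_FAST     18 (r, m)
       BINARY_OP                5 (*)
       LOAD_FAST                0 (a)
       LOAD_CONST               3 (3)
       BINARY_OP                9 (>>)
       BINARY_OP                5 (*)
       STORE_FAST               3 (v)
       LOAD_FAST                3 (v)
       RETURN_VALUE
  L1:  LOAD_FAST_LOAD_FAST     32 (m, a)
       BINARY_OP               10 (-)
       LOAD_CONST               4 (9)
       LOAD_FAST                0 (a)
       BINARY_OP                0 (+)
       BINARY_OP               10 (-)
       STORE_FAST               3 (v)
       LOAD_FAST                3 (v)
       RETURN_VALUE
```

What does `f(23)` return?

LOAD_CONST → push 10. Stack: [10]
LOAD_FAST a → push 23. Stack: [10, 23]
BINARY_OP + → 10 + 23 = 33. Stack: [33]
STORE_FAST r → r=33. Stack: []
LOAD_CONST → push 11. Stack: [11]
STORE_FAST m → m=11. Stack: []
LOAD_FAST_LOAD_FAST r,m → push 33,11. Stack: [33, 11]
COMPARE_OP bool(<=) → 33 vs 11 = False. Stack: [False]
POP_JUMP_IF_FALSE → pop False; jump. Stack: []
LOAD_FAST_LOAD_FAST m,a → push 11,23. Stack: [11, 23]
BINARY_OP - → 11 - 23 = -12. Stack: [-12]
LOAD_CONST → push 9. Stack: [-12, 9]
LOAD_FAST a → push 23. Stack: [-12, 9, 23]
BINARY_OP + → 9 + 23 = 32. Stack: [-12, 32]
BINARY_OP - → -12 - 32 = -44. Stack: [-44]
STORE_FAST v → v=-44. Stack: []
LOAD_FAST v → push -44. Stack: [-44]
RETURN_VALUE → return -44.

-44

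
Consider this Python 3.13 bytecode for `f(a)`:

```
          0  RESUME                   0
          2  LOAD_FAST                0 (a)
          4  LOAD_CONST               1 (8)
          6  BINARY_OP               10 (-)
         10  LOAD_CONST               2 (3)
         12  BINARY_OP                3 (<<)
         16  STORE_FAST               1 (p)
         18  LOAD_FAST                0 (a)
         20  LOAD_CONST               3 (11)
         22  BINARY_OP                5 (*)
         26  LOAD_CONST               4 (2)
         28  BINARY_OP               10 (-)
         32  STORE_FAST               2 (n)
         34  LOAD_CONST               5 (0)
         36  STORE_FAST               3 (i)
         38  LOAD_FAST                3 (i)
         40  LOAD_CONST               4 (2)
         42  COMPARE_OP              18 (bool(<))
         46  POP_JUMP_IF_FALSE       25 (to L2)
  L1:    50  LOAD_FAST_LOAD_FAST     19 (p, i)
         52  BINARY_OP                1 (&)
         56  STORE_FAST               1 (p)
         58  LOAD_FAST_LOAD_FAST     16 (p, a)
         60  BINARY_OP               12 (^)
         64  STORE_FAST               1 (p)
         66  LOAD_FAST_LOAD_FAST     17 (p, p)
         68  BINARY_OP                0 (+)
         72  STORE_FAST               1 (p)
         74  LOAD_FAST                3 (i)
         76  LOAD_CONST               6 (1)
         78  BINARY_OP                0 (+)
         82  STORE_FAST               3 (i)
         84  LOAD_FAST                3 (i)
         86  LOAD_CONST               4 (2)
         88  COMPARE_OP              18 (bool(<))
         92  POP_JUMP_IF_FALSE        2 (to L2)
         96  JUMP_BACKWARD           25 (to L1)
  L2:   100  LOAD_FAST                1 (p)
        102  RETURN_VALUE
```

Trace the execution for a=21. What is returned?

LOAD_FAST a → push 21. Stack: [21]
LOAD_CONST → push 8. Stack: [21, 8]
BINARY_OP - → 21 - 8 = 13. Stack: [13]
LOAD_CONST → push 3. Stack: [13, 3]
BINARY_OP << → 13 << 3 = 104. Stack: [104]
STORE_FAST p → p=104. Stack: []
LOAD_FAST a → push 21. Stack: [21]
LOAD_CONST → push 11. Stack: [21, 11]
BINARY_OP * → 21 * 11 = 231. Stack: [231]
LOAD_CONST → push 2. Stack: [231, 2]
BINARY_OP - → 231 - 2 = 229. Stack: [229]
STORE_FAST n → n=229. Stack: []
LOAD_CONST → push 0. Stack: [0]
STORE_FAST i → i=0. Stack: []
LOAD_FAST i → push 0. Stack: [0]
LOAD_CONST → push 2. Stack: [0, 2]
COMPARE_OP bool(<) → 0 vs 2 = True. Stack: [True]
POP_JUMP_IF_FALSE → pop True; no jump. Stack: []
LOAD_FAST_LOAD_FAST p,i → push 104,0. Stack: [104, 0]
BINARY_OP & → 104 & 0 = 0. Stack: [0]
STORE_FAST p → p=0. Stack: []
LOAD_FAST_LOAD_FAST p,a → push 0,21. Stack: [0, 21]
BINARY_OP ^ → 0 ^ 21 = 21. Stack: [21]
STORE_FAST p → p=21. Stack: []
LOAD_FAST_LOAD_FAST p,p → push 21,21. Stack: [21, 21]
BINARY_OP + → 21 + 21 = 42. Stack: [42]
STORE_FAST p → p=42. Stack: []
LOAD_FAST i → push 0. Stack: [0]
LOAD_CONST → push 1. Stack: [0, 1]
BINARY_OP + → 0 + 1 = 1. Stack: [1]
STORE_FAST i → i=1. Stack: []
LOAD_FAST i → push 1. Stack: [1]
LOAD_CONST → push 2. Stack: [1, 2]
COMPARE_OP bool(<) → 1 vs 2 = True. Stack: [True]
POP_JUMP_IF_FALSE → pop True; no jump. Stack: []
LOAD_FAST_LOAD_FAST p,i → push 42,1. Stack: [42, 1]
BINARY_OP & → 42 & 1 = 0. Stack: [0]
STORE_FAST p → p=0. Stack: []
LOAD_FAST_LOAD_FAST p,a → push 0,21. Stack: [0, 21]
BINARY_OP ^ → 0 ^ 21 = 21. Stack: [21]
STORE_FAST p → p=21. Stack: []
LOAD_FAST_LOAD_FAST p,p → push 21,21. Stack: [21, 21]
BINARY_OP + → 21 + 21 = 42. Stack: [42]
STORE_FAST p → p=42. Stack: []
LOAD_FAST i → push 1. Stack: [1]
LOAD_CONST → push 1. Stack: [1, 1]
BINARY_OP + → 1 + 1 = 2. Stack: [2]
STORE_FAST i → i=2. Stack: []
LOAD_FAST i → push 2. Stack: [2]
LOAD_CONST → push 2. Stack: [2, 2]
COMPARE_OP bool(<) → 2 vs 2 = False. Stack: [False]
POP_JUMP_IF_FALSE → pop False; jump. Stack: []
LOAD_FAST p → push 42. Stack: [42]
RETURN_VALUE → return 42.

42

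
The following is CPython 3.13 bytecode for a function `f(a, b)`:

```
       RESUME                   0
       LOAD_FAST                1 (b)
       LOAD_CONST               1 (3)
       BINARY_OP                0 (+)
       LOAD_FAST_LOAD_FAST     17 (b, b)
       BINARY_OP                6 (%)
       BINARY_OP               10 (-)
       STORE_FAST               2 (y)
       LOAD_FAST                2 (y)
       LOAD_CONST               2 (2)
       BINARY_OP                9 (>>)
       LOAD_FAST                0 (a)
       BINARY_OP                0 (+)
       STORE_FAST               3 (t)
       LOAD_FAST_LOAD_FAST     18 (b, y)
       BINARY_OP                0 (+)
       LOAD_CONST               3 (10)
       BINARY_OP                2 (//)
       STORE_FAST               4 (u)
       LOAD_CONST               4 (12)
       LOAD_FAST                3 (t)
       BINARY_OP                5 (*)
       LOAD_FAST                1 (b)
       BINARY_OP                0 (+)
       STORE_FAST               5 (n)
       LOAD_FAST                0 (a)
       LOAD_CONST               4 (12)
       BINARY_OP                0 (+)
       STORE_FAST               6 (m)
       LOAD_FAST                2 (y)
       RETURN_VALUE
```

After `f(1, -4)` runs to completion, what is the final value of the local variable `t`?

LOAD_FAST b → push -4. Stack: [-4]
LOAD_CONST → push 3. Stack: [-4, 3]
BINARY_OP + → -4 + 3 = -1. Stack: [-1]
LOAD_FAST_LOAD_FAST b,b → push -4,-4. Stack: [-1, -4, -4]
BINARY_OP % → -4 % -4 = 0. Stack: [-1, 0]
BINARY_OP - → -1 - 0 = -1. Stack: [-1]
STORE_FAST y → y=-1. Stack: []
LOAD_FAST y → push -1. Stack: [-1]
LOAD_CONST → push 2. Stack: [-1, 2]
BINARY_OP >> → -1 >> 2 = -1. Stack: [-1]
LOAD_FAST a → push 1. Stack: [-1, 1]
BINARY_OP + → -1 + 1 = 0. Stack: [0]
STORE_FAST t → t=0. Stack: []
LOAD_FAST_LOAD_FAST b,y → push -4,-1. Stack: [-4, -1]
BINARY_OP + → -4 + -1 = -5. Stack: [-5]
LOAD_CONST → push 10. Stack: [-5, 10]
BINARY_OP // → -5 // 10 = -1. Stack: [-1]
STORE_FAST u → u=-1. Stack: []
LOAD_CONST → push 12. Stack: [12]
LOAD_FAST t → push 0. Stack: [12, 0]
BINARY_OP * → 12 * 0 = 0. Stack: [0]
LOAD_FAST b → push -4. Stack: [0, -4]
BINARY_OP + → 0 + -4 = -4. Stack: [-4]
STORE_FAST n → n=-4. Stack: []
LOAD_FAST a → push 1. Stack: [1]
LOAD_CONST → push 12. Stack: [1, 12]
BINARY_OP + → 1 + 12 = 13. Stack: [13]
STORE_FAST m → m=13. Stack: []
LOAD_FAST y → push -1. Stack: [-1]
RETURN_VALUE → return -1.

0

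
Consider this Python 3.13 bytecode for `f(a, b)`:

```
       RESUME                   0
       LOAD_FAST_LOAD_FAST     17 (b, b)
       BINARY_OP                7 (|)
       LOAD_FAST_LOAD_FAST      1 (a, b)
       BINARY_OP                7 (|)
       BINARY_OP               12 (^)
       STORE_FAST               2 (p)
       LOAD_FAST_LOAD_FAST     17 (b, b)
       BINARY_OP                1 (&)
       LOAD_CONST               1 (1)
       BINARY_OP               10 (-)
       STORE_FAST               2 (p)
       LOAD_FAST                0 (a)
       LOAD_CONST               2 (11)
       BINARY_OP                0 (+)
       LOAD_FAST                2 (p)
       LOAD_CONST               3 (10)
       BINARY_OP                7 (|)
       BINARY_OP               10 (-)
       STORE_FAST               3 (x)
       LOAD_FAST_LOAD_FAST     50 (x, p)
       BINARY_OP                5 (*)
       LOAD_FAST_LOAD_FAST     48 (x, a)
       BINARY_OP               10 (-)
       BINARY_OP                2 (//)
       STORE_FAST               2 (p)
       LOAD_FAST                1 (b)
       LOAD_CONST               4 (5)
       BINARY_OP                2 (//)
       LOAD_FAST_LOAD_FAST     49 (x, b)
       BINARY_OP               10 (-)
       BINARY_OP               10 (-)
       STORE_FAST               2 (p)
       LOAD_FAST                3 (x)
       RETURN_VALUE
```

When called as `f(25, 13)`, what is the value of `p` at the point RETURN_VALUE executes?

-7

LOAD_FAST_LOAD_FAST b,b → push 13,13. Stack: [13, 13]
BINARY_OP | → 13 | 13 = 13. Stack: [13]
LOAD_FAST_LOAD_FAST a,b → push 25,13. Stack: [13, 25, 13]
BINARY_OP | → 25 | 13 = 29. Stack: [13, 29]
BINARY_OP ^ → 13 ^ 29 = 16. Stack: [16]
STORE_FAST p → p=16. Stack: []
LOAD_FAST_LOAD_FAST b,b → push 13,13. Stack: [13, 13]
BINARY_OP & → 13 & 13 = 13. Stack: [13]
LOAD_CONST → push 1. Stack: [13, 1]
BINARY_OP - → 13 - 1 = 12. Stack: [12]
STORE_FAST p → p=12. Stack: []
LOAD_FAST a → push 25. Stack: [25]
LOAD_CONST → push 11. Stack: [25, 11]
BINARY_OP + → 25 + 11 = 36. Stack: [36]
LOAD_FAST p → push 12. Stack: [36, 12]
LOAD_CONST → push 10. Stack: [36, 12, 10]
BINARY_OP | → 12 | 10 = 14. Stack: [36, 14]
BINARY_OP - → 36 - 14 = 22. Stack: [22]
STORE_FAST x → x=22. Stack: []
LOAD_FAST_LOAD_FAST x,p → push 22,12. Stack: [22, 12]
BINARY_OP * → 22 * 12 = 264. Stack: [264]
LOAD_FAST_LOAD_FAST x,a → push 22,25. Stack: [264, 22, 25]
BINARY_OP - → 22 - 25 = -3. Stack: [264, -3]
BINARY_OP // → 264 // -3 = -88. Stack: [-88]
STORE_FAST p → p=-88. Stack: []
LOAD_FAST b → push 13. Stack: [13]
LOAD_CONST → push 5. Stack: [13, 5]
BINARY_OP // → 13 // 5 = 2. Stack: [2]
LOAD_FAST_LOAD_FAST x,b → push 22,13. Stack: [2, 22, 13]
BINARY_OP - → 22 - 13 = 9. Stack: [2, 9]
BINARY_OP - → 2 - 9 = -7. Stack: [-7]
STORE_FAST p → p=-7. Stack: []
LOAD_FAST x → push 22. Stack: [22]
RETURN_VALUE → return 22.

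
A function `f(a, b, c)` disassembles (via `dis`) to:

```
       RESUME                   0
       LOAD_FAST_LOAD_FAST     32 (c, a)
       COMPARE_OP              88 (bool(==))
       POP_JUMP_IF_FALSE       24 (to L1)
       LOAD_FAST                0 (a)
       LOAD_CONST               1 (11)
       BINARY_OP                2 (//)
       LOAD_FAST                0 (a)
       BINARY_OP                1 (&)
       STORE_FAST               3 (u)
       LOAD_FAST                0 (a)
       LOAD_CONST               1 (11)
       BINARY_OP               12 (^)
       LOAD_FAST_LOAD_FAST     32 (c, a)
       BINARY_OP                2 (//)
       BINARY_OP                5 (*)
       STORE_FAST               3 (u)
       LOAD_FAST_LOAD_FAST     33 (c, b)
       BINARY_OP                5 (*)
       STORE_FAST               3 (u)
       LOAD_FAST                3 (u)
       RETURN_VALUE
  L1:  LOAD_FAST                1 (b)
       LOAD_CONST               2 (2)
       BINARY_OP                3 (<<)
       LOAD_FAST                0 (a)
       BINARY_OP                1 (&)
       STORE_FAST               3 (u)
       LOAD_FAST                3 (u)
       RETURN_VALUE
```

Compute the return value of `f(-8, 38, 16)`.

152

LOAD_FAST_LOAD_FAST c,a → push 16,-8. Stack: [16, -8]
COMPARE_OP bool(==) → 16 vs -8 = False. Stack: [False]
POP_JUMP_IF_FALSE → pop False; jump. Stack: []
LOAD_FAST b → push 38. Stack: [38]
LOAD_CONST → push 2. Stack: [38, 2]
BINARY_OP << → 38 << 2 = 152. Stack: [152]
LOAD_FAST a → push -8. Stack: [152, -8]
BINARY_OP & → 152 & -8 = 152. Stack: [152]
STORE_FAST u → u=152. Stack: []
LOAD_FAST u → push 152. Stack: [152]
RETURN_VALUE → return 152.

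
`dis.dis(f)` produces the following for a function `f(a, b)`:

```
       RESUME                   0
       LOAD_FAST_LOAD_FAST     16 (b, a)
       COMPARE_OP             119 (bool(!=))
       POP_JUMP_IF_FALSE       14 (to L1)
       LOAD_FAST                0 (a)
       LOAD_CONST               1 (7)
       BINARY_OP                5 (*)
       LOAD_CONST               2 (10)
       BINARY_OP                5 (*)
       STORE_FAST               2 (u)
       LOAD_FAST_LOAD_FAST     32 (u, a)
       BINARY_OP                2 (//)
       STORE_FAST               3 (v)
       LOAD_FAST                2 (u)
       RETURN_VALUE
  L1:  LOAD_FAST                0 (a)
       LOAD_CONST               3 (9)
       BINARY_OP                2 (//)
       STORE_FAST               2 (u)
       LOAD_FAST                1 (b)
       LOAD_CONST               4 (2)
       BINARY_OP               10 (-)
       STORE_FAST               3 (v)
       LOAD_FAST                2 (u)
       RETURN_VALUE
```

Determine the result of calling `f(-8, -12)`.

-560

LOAD_FAST_LOAD_FAST b,a → push -12,-8. Stack: [-12, -8]
COMPARE_OP bool(!=) → -12 vs -8 = True. Stack: [True]
POP_JUMP_IF_FALSE → pop True; no jump. Stack: []
LOAD_FAST a → push -8. Stack: [-8]
LOAD_CONST → push 7. Stack: [-8, 7]
BINARY_OP * → -8 * 7 = -56. Stack: [-56]
LOAD_CONST → push 10. Stack: [-56, 10]
BINARY_OP * → -56 * 10 = -560. Stack: [-560]
STORE_FAST u → u=-560. Stack: []
LOAD_FAST_LOAD_FAST u,a → push -560,-8. Stack: [-560, -8]
BINARY_OP // → -560 // -8 = 70. Stack: [70]
STORE_FAST v → v=70. Stack: []
LOAD_FAST u → push -560. Stack: [-560]
RETURN_VALUE → return -560.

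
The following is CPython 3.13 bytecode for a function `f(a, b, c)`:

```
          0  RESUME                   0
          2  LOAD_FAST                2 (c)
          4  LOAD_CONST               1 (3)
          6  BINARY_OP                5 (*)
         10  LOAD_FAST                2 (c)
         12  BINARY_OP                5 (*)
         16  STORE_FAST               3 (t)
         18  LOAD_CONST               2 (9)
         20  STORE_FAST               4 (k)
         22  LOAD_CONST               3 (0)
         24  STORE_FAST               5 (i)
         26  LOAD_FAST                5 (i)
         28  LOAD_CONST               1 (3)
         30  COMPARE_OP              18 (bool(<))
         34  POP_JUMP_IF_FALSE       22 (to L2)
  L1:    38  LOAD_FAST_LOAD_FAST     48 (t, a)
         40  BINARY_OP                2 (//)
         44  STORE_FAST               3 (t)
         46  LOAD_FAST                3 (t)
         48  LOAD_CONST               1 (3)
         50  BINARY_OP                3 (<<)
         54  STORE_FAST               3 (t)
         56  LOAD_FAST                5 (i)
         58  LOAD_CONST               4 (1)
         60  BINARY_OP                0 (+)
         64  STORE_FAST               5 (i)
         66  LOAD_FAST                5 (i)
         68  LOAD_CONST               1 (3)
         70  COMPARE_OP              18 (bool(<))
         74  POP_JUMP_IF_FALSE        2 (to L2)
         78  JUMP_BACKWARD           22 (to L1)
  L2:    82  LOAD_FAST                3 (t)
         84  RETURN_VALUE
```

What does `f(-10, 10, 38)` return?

-2224

LOAD_FAST c → push 38. Stack: [38]
LOAD_CONST → push 3. Stack: [38, 3]
BINARY_OP * → 38 * 3 = 114. Stack: [114]
LOAD_FAST c → push 38. Stack: [114, 38]
BINARY_OP * → 114 * 38 = 4332. Stack: [4332]
STORE_FAST t → t=4332. Stack: []
LOAD_CONST → push 9. Stack: [9]
STORE_FAST k → k=9. Stack: []
LOAD_CONST → push 0. Stack: [0]
STORE_FAST i → i=0. Stack: []
LOAD_FAST i → push 0. Stack: [0]
LOAD_CONST → push 3. Stack: [0, 3]
COMPARE_OP bool(<) → 0 vs 3 = True. Stack: [True]
POP_JUMP_IF_FALSE → pop True; no jump. Stack: []
LOAD_FAST_LOAD_FAST t,a → push 4332,-10. Stack: [4332, -10]
BINARY_OP // → 4332 // -10 = -434. Stack: [-434]
STORE_FAST t → t=-434. Stack: []
LOAD_FAST t → push -434. Stack: [-434]
LOAD_CONST → push 3. Stack: [-434, 3]
BINARY_OP << → -434 << 3 = -3472. Stack: [-3472]
STORE_FAST t → t=-3472. Stack: []
LOAD_FAST i → push 0. Stack: [0]
LOAD_CONST → push 1. Stack: [0, 1]
BINARY_OP + → 0 + 1 = 1. Stack: [1]
STORE_FAST i → i=1. Stack: []
LOAD_FAST i → push 1. Stack: [1]
LOAD_CONST → push 3. Stack: [1, 3]
COMPARE_OP bool(<) → 1 vs 3 = True. Stack: [True]
POP_JUMP_IF_FALSE → pop True; no jump. Stack: []
LOAD_FAST_LOAD_FAST t,a → push -3472,-10. Stack: [-3472, -10]
BINARY_OP // → -3472 // -10 = 347. Stack: [347]
STORE_FAST t → t=347. Stack: []
LOAD_FAST t → push 347. Stack: [347]
LOAD_CONST → push 3. Stack: [347, 3]
BINARY_OP << → 347 << 3 = 2776. Stack: [2776]
STORE_FAST t → t=2776. Stack: []
LOAD_FAST i → push 1. Stack: [1]
LOAD_CONST → push 1. Stack: [1, 1]
BINARY_OP + → 1 + 1 = 2. Stack: [2]
STORE_FAST i → i=2. Stack: []
LOAD_FAST i → push 2. Stack: [2]
LOAD_CONST → push 3. Stack: [2, 3]
COMPARE_OP bool(<) → 2 vs 3 = True. Stack: [True]
POP_JUMP_IF_FALSE → pop True; no jump. Stack: []
LOAD_FAST_LOAD_FAST t,a → push 2776,-10. Stack: [2776, -10]
BINARY_OP // → 2776 // -10 = -278. Stack: [-278]
STORE_FAST t → t=-278. Stack: []
LOAD_FAST t → push -278. Stack: [-278]
LOAD_CONST → push 3. Stack: [-278, 3]
BINARY_OP << → -278 << 3 = -2224. Stack: [-2224]
STORE_FAST t → t=-2224. Stack: []
LOAD_FAST i → push 2. Stack: [2]
LOAD_CONST → push 1. Stack: [2, 1]
BINARY_OP + → 2 + 1 = 3. Stack: [3]
STORE_FAST i → i=3. Stack: []
LOAD_FAST i → push 3. Stack: [3]
LOAD_CONST → push 3. Stack: [3, 3]
COMPARE_OP bool(<) → 3 vs 3 = False. Stack: [False]
POP_JUMP_IF_FALSE → pop False; jump. Stack: []
LOAD_FAST t → push -2224. Stack: [-2224]
RETURN_VALUE → return -2224.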